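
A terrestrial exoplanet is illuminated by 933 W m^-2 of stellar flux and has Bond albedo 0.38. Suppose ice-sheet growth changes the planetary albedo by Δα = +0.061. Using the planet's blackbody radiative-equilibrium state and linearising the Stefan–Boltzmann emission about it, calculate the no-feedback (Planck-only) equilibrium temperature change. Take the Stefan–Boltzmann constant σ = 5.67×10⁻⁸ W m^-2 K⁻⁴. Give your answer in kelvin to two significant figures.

The baseline emission temperature is T_e = 224.7 K.
TOA radiative forcing: ΔF = −S·Δα/4 = −933.0·(+0.061)/4 = -14.23 W m^-2.
Linearising σT⁴ gives d(σT⁴)/dT = 4σT_e³ = 2.574 W m^-2 per K.
ΔT₀ = ΔF/λ_P = -14.23/2.574 = -5.53 K.

-5.5 K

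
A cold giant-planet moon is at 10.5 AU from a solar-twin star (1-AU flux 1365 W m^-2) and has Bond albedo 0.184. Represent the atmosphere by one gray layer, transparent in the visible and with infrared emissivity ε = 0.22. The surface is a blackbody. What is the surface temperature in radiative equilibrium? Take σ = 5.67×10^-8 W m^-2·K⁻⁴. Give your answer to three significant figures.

84.1 K

Irradiance scales as 1/d², so S = 1365 W m^-2 × (1/10.5)² = 12.38 W m^-2.
Effective emission temperature (TOA balance): σT_e⁴ = S(1−α)/4 = 2.526 W m^-2 → T_e = 81.70 K.
Surface balance with a leaky layer gives σT_s⁴ = σT_e⁴·2/(2−ε), so T_s = T_e·[2/(2−0.22)]^(1/4) = 84.11 K.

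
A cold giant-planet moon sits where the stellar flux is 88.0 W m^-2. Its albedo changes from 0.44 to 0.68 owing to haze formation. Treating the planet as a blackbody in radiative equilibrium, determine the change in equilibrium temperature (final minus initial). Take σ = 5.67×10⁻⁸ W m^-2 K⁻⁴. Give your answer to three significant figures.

-15.9 K

Before: T₁ = [88.00·0.56/(4σ)]^(1/4) = 121.4 K.
With α = 0.68, T₂ = 105.6 K.
ΔT = T₂ − T₁ = -15.85 K.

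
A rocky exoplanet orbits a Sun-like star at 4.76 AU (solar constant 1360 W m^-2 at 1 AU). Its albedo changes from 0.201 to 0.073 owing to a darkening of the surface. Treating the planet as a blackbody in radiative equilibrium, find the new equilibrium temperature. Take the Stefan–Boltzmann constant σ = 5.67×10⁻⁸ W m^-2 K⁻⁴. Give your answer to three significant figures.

125 K

Irradiance scales as 1/d², so S = 1360 W m^-2 × (1/4.76)² = 60.02 W m^-2.
With the new albedo, S(1−α₂)/4 = 13.91 W m^-2, so T₂ = 125.2 K.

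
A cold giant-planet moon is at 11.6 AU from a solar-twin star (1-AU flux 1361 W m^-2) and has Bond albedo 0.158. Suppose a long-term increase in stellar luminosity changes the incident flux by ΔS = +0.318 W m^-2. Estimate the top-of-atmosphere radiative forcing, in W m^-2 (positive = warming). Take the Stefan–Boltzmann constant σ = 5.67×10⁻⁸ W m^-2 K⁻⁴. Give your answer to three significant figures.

0.0669 W m^-2

Irradiance scales as 1/d², so S = 1361 W m^-2 × (1/11.6)² = 10.11 W m^-2.
Only a fraction (1−α) is absorbed and it's spread over 4πR², so ΔF = (1−α)ΔS/4 = 0.06694 W m^-2.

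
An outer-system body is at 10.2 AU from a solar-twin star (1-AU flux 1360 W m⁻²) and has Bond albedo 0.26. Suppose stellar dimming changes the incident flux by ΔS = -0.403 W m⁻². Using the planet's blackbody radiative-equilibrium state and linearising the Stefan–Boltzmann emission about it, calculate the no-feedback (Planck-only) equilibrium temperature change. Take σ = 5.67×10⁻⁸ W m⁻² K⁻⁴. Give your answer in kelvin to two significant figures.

By the inverse-square law, S = 1360/10.2² = 13.07 W m⁻².
Reference equilibrium: T_e = [S(1−α)/(4σ)]^(1/4) = 80.81 K.
Only a fraction (1−α) is absorbed and it's spread over 4πR², so ΔF = (1−α)ΔS/4 = -0.07456 W m⁻².
The Planck feedback parameter is 4σT_e³ = 0.1197 W m⁻²/K.
Hence the no-feedback warming is ΔF/(4σT_e³) = -0.623 K.

-0.62 K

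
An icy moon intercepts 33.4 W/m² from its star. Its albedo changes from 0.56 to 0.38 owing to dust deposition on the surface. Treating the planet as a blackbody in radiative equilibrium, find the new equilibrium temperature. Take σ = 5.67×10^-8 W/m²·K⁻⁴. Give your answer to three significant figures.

New equilibrium: T₂ = [(1−0.38)·33.40/(4σ)]^(1/4) = 97.75 K.

97.8 kelvin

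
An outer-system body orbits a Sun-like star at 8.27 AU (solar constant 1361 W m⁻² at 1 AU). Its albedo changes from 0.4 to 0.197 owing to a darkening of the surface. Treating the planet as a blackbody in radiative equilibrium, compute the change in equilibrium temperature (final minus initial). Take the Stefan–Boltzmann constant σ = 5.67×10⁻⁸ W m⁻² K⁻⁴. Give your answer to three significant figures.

Flux at the orbit: S = 1361/(8.27)² = 19.90 W m⁻².
Initial: T₁ = [S(1−0.4)/(4σ)]^(1/4) = 85.18 K.
Final:   T₂ = [S(1−0.197)/(4σ)]^(1/4) = 91.62 K.
Change: 91.62 − 85.18 = 6.438 K.

6.44 K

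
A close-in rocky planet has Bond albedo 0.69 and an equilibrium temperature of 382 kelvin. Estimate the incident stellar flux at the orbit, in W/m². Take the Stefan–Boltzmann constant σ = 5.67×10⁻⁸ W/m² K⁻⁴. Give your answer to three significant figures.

15600 W/m²

Invert the energy balance for S: S = 4σT⁴/(1−α).
The emitted flux is σT⁴ = 1207 W/m².
S = 4·1207/0.31 = 15580 W/m².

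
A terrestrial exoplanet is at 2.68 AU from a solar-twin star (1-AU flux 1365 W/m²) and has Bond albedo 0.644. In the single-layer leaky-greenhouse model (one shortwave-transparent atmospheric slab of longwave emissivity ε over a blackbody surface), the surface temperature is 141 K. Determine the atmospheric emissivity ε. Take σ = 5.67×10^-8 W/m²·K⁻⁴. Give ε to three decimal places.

Flux at the orbit: S = 1365/(2.68)² = 190.0 W/m².
First, T_e = [190.0·(1−0.644)/(4σ)]^(1/4) = 131.4 K.
Inverting T_s⁴ = 2T_e⁴/(2−ε): (T_e/T_s)⁴ = 0.7547, so ε = 2(1 − 0.7547) = 0.4905.

0.491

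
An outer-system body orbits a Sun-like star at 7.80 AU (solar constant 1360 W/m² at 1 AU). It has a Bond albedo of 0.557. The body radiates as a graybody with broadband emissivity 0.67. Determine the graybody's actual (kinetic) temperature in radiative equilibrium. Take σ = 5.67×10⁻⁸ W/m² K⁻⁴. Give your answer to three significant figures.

89.8 K

Flux at the orbit: S = 1360/(7.80)² = 22.35 W/m².
The planet absorbs (1−α)S over its disc πR² and re-emits over 4πR², so the mean absorbed flux is (1−0.557)·22.35/4 = 2.476 W/m².
Equating to εσT⁴ with ε = 0.67: T = (2.476/0.67σ)^(1/4) = 89.85 K.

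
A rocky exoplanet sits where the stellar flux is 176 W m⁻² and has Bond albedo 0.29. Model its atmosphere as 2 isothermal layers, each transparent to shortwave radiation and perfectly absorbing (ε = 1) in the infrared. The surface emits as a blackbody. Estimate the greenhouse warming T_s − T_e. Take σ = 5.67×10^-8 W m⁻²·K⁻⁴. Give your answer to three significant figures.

OLR = S(1−α)/4 = 31.24 W m⁻²; the top layer radiates at T_e = 153.2 K.
T_s = (N+1)^(1/4)·T_e = 201.6 K.
Warming: T_s − T_e = 48.43 K.

48.4 K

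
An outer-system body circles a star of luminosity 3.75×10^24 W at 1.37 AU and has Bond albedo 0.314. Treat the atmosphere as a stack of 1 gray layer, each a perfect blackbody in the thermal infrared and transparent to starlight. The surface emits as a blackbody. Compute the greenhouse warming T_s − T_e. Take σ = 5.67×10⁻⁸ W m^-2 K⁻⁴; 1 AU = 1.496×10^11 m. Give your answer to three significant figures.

d = 1.37 × 1.496×10^11 m = 2.050×10^11 m.
S = L/(4πd²) = 7.104 W m^-2.
OLR = S(1−α)/4 = 1.218 W m^-2; the top layer radiates at T_e = 68.08 K.
T_s = (N+1)^(1/4)·T_e = 80.97 K.
So the greenhouse effect raises the surface by 80.97 − 68.08 = 12.88 K.

12.9 K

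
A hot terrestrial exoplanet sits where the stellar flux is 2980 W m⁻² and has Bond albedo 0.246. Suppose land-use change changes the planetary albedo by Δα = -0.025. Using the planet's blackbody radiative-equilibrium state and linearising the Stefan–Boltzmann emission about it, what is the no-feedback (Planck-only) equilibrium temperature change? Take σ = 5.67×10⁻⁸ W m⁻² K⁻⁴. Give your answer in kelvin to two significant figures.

2.6 kelvin

The baseline emission temperature is T_e = 315.5 K.
TOA radiative forcing: ΔF = −S·Δα/4 = −2980·(-0.025)/4 = 18.62 W m⁻².
Linearising σT⁴ gives d(σT⁴)/dT = 4σT_e³ = 7.122 W m⁻² per K.
Hence the no-feedback warming is ΔF/(4σT_e³) = 2.62 K.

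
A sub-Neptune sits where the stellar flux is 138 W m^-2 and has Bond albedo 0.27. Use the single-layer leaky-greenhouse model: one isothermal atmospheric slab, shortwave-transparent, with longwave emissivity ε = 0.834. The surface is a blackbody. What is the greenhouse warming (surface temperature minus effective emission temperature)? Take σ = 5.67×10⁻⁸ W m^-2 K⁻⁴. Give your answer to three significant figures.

21.0 K

Effective emission temperature (TOA balance): σT_e⁴ = S(1−α)/4 = 25.18 W m^-2 → T_e = 145.2 K.
The surface balance (absorbed SW + ε·downward IR = σT_s⁴) with T_a⁴ = T_s⁴/2 reduces to T_s = T_e·[2/(2−ε)]^¼ = 166.1 K.
Greenhouse warming: T_s − T_e = 20.97 K.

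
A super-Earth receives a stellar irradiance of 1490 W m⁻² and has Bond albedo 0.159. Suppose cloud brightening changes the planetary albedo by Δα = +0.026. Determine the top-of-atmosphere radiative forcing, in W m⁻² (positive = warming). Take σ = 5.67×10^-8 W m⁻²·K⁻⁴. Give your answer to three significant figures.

-9.68 W m⁻²

ΔF = −(S/4)Δα = −(1490/4)×(+0.026) = -9.685 W m⁻².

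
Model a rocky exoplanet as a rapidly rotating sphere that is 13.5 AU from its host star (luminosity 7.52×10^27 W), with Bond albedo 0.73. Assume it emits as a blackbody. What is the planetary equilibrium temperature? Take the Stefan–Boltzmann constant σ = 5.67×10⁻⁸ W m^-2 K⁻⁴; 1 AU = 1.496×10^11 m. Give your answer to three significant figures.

115 K

Orbital distance: d = 13.5 AU = 2.020×10^12 m.
S = L/(4πd²) = 146.7 W m^-2.
Absorbed flux (global mean): S(1−α)/4 = 146.7·0.27/4 = 9.903 W m^-2.
In equilibrium σT⁴ equals this, so T = 115.0 K.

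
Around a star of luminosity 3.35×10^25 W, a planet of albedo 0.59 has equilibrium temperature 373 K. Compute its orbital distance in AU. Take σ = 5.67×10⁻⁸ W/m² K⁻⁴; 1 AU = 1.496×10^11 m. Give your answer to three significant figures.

0.105 AU

Energy balance gives S = 4σT⁴/(1−α) = 10710 W/m².
Then d = [L/(4πS)]^(1/2) = 1.578×10^10 m, i.e. 0.1055 AU.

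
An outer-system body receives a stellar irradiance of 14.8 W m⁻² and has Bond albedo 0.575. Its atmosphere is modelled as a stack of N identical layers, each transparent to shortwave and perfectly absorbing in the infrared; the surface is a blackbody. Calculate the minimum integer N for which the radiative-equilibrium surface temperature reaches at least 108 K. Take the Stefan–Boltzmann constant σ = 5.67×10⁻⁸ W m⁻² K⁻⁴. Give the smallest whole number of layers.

4

Top-of-atmosphere balance: σT_e⁴ = S(1−α)/4 = 1.573 W m⁻² → T_e = 72.57 K.
Need (N+1)T_e⁴ ≥ T_s⁴, i.e. N+1 ≥ (108/72.57)⁴ = 4.906.
So N ≥ 3.906; the smallest integer is N = 4.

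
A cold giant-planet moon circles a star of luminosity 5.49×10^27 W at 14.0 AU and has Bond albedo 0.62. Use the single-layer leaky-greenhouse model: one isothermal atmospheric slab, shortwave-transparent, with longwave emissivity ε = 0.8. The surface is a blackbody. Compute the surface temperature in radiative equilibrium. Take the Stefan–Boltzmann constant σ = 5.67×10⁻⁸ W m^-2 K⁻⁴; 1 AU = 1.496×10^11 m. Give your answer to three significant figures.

d = 14.0 × 1.496×10^11 m = 2.094×10^12 m.
Spreading L over a sphere of radius d: S = 5.49×10^27/(4π·2.09×10^12²) = 99.60 W m^-2.
The planet radiates to space at T_e = [S(1−α)/(4σ)]^(1/4) = 113.7 K.
For a single slab of emissivity ε, T_s⁴ = 2T_e⁴/(2−ε); thus T_s = 113.7·(1.667)^(1/4) = 129.1 K.

129 K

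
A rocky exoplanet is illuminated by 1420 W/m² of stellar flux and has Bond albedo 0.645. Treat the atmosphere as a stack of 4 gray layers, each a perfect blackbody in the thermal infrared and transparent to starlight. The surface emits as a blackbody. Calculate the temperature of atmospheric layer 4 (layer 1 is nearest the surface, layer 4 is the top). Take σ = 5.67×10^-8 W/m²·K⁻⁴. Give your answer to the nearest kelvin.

217 K

The effective emission temperature is T_e = [S(1−α)/(4σ)]^¼ = 217.1 K.
In the N-layer model, layer k (counted from the surface) has T_k = (N+1−k)^(1/4)·T_e.
With k = 4: T_4 = (4+1−4)^¼·217.1 K = 217.1 K.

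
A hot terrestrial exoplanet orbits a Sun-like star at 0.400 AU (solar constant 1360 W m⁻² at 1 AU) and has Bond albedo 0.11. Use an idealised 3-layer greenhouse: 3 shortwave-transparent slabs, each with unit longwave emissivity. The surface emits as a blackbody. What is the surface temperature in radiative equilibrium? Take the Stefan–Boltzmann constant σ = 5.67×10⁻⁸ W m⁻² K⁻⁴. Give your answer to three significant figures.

604 kelvin

By the inverse-square law, S = 1360/0.400² = 8500 W m⁻².
Top-of-atmosphere balance: σT_e⁴ = S(1−α)/4 = 1891 W m⁻² → T_e = 427.4 K.
For an N-layer opaque stack, T_s⁴ = (N+1)T_e⁴, hence T_s = (4)^(1/4)×427.4 K = 604.4 K.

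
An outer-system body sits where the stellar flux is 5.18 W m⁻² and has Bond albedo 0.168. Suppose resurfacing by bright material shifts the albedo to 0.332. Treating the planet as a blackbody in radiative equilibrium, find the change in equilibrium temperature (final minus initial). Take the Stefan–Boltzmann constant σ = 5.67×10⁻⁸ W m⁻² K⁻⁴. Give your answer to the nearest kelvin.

-4 K

Before: T₁ = [5.180·0.832/(4σ)]^(1/4) = 66.02 K.
Final:   T₂ = [S(1−0.332)/(4σ)]^(1/4) = 62.50 K.
ΔT = T₂ − T₁ = -3.526 K.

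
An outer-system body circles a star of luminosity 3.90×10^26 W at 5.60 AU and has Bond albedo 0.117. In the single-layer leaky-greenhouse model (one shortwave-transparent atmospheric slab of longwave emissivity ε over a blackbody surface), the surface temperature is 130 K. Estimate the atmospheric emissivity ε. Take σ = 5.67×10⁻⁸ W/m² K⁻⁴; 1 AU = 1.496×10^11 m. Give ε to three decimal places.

Orbital distance: d = 5.60 AU = 8.378×10^11 m.
Flux at the orbit: S = L/(4πd²) = 3.90×10^26/(4π·(8.38×10^11)²) = 44.22 W/m².
Effective temperature: T_e = [S(1−α)/(4σ)]^(1/4) = 114.5 K.
Inverting T_s⁴ = 2T_e⁴/(2−ε): (T_e/T_s)⁴ = 0.6028, so ε = 2(1 − 0.6028) = 0.7944.

0.794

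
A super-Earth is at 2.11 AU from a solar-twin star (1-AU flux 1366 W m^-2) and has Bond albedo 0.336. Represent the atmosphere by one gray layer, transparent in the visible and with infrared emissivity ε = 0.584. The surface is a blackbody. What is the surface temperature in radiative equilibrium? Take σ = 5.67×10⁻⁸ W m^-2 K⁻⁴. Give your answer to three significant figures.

189 K

Flux at the orbit: S = 1366/(2.11)² = 306.8 W m^-2.
At the top of the atmosphere, σT_e⁴ = S(1−α)/4 = 50.93 W m^-2, giving T_e = 173.1 K.
The surface balance (absorbed SW + ε·downward IR = σT_s⁴) with T_a⁴ = T_s⁴/2 reduces to T_s = T_e·[2/(2−ε)]^¼ = 188.7 K.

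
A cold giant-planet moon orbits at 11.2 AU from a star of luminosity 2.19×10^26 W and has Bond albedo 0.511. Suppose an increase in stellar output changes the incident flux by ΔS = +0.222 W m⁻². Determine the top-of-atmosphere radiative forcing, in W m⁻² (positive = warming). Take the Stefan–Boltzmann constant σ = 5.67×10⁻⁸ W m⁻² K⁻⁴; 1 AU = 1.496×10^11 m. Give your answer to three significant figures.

d = 11.2 × 1.496×10^11 m = 1.676×10^12 m.
Spreading L over a sphere of radius d: S = 2.19×10^26/(4π·1.68×10^12²) = 6.208 W m⁻².
Only a fraction (1−α) is absorbed and it's spread over 4πR², so ΔF = (1−α)ΔS/4 = 0.02714 W m⁻².

0.0271 W m⁻²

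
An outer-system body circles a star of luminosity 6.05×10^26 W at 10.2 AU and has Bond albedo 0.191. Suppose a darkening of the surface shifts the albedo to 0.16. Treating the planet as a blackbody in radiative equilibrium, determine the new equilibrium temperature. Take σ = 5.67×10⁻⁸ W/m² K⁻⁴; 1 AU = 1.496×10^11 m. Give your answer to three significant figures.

Orbital distance: d = 10.2 AU = 1.526×10^12 m.
S = L/(4πd²) = 20.68 W/m².
T₂ = [S(1−α₂)/(4σ)]^(1/4) = [20.68·0.84/(4σ)]^(1/4) = 93.55 K.

93.5 kelvin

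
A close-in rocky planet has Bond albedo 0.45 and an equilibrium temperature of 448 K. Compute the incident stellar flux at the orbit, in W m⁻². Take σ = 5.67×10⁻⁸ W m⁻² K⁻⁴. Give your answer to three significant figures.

Invert the energy balance for S: S = 4σT⁴/(1−α).
σT⁴ = 5.67×10⁻⁸·(448)⁴ = 2284 W m⁻².
S = 4·2284/0.55 = 16610 W m⁻².

16600 W m⁻²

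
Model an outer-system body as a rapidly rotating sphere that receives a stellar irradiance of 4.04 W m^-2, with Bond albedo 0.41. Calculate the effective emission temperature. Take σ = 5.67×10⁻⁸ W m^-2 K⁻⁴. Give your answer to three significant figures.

56.9 K

Absorbed flux (global mean): S(1−α)/4 = 4.040·0.59/4 = 0.5959 W m^-2.
Set σT⁴ = 0.5959 → T = (0.5959/σ)^(1/4) = 56.94 K.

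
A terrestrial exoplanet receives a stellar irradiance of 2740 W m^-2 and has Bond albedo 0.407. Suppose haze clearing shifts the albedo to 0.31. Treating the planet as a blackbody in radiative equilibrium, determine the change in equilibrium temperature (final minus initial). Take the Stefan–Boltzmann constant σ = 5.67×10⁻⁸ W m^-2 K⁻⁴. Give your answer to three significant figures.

11.2 kelvin

Before: T₁ = [2740·0.593/(4σ)]^(1/4) = 290.9 K.
With α = 0.31, T₂ = 302.2 K.
Change: 302.2 − 290.9 = 11.23 K.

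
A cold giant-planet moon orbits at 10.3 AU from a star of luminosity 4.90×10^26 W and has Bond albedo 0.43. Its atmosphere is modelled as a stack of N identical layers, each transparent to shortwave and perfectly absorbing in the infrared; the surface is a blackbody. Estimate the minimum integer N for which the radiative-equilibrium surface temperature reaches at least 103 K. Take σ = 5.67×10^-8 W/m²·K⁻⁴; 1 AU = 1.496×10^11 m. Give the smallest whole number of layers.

2

Orbital distance: d = 10.3 AU = 1.541×10^12 m.
Spreading L over a sphere of radius d: S = 4.90×10^26/(4π·1.54×10^12²) = 16.42 W/m².
OLR = S(1−α)/4 = 2.340 W/m²; the top layer radiates at T_e = 80.15 K.
T_s = (N+1)^(1/4)·T_e ≥ 103 K requires N+1 ≥ (T_s/T_e)⁴ = (103/80.15)⁴ = 2.727.
The minimum whole number is N = 2.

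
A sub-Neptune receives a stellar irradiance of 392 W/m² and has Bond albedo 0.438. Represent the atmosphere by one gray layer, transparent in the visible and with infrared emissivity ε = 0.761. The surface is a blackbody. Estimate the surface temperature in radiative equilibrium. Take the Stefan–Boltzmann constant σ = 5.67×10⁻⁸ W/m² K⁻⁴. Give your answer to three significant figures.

199 K

At the top of the atmosphere, σT_e⁴ = S(1−α)/4 = 55.08 W/m², giving T_e = 176.5 K.
Surface balance with a leaky layer gives σT_s⁴ = σT_e⁴·2/(2−ε), so T_s = T_e·[2/(2−0.761)]^(1/4) = 199.0 K.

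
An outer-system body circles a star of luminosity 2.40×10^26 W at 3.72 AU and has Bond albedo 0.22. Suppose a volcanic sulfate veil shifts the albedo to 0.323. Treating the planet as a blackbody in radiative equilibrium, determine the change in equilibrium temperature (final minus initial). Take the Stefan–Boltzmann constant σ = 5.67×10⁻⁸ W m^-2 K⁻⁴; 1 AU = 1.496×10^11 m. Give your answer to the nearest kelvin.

Orbital distance: d = 3.72 AU = 5.565×10^11 m.
Spreading L over a sphere of radius d: S = 2.40×10^26/(4π·5.57×10^11²) = 61.67 W m^-2.
Initial: T₁ = [S(1−0.22)/(4σ)]^(1/4) = 120.7 K.
Final:   T₂ = [S(1−0.323)/(4σ)]^(1/4) = 116.5 K.
Change: 116.5 − 120.7 = -4.198 K.

-4 K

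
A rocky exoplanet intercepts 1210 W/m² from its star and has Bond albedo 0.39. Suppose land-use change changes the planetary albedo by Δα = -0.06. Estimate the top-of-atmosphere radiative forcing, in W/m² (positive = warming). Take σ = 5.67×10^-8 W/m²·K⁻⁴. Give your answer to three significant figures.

TOA radiative forcing: ΔF = −S·Δα/4 = −1210·(-0.06)/4 = 18.15 W/m².

18.1 W/m²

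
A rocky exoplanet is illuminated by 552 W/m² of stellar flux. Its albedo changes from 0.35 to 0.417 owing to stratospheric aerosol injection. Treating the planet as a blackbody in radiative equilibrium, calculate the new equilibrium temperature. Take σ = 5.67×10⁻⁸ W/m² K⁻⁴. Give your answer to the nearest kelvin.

T₂ = [S(1−α₂)/(4σ)]^(1/4) = [552.0·0.583/(4σ)]^(1/4) = 194.1 K.

194 K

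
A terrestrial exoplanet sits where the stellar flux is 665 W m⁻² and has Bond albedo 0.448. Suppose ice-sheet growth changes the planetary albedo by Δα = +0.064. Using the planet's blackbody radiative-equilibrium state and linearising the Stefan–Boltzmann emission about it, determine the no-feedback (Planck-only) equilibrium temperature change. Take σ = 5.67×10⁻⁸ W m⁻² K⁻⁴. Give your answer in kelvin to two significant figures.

The baseline emission temperature is T_e = 200.6 K.
The change in absorbed flux is Δ[S(1−α)/4] = −SΔα/4 = -10.64 W m⁻².
Planck response: λ_P = 4σT_e³ = 4·5.67×10⁻⁸·(200.6)³ = 1.830 W m⁻²/K.
ΔT₀ = ΔF/λ_P = -10.64/1.830 = -5.81 K.

-5.8 K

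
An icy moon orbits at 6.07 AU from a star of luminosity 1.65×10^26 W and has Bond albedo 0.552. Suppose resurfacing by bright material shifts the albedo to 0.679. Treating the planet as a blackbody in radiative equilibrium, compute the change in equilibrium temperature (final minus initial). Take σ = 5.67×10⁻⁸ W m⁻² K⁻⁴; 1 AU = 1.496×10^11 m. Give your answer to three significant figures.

-5.99 kelvin

Orbital distance: d = 6.07 AU = 9.081×10^11 m.
S = L/(4πd²) = 15.92 W m⁻².
With α = 0.552, T₁ = 74.89 K.
Final:   T₂ = [S(1−0.679)/(4σ)]^(1/4) = 68.90 K.
Change: 68.90 − 74.89 = -5.988 K.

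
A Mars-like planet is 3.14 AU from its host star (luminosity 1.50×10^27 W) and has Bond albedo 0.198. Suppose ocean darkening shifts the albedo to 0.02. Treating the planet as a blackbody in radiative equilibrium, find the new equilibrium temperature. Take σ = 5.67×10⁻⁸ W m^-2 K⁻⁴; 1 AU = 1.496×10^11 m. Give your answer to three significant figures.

220 K

d = 3.14 × 1.496×10^11 m = 4.697×10^11 m.
S = L/(4πd²) = 541.0 W m^-2.
New equilibrium: T₂ = [(1−0.02)·541.0/(4σ)]^(1/4) = 219.9 K.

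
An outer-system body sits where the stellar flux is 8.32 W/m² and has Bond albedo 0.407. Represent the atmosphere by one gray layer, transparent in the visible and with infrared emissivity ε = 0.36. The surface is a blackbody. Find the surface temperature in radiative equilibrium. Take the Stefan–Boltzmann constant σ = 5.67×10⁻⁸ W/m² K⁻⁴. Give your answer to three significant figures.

Effective emission temperature (TOA balance): σT_e⁴ = S(1−α)/4 = 1.233 W/m² → T_e = 68.29 K.
For a single slab of emissivity ε, T_s⁴ = 2T_e⁴/(2−ε); thus T_s = 68.29·(1.22)^(1/4) = 71.77 K.

71.8 K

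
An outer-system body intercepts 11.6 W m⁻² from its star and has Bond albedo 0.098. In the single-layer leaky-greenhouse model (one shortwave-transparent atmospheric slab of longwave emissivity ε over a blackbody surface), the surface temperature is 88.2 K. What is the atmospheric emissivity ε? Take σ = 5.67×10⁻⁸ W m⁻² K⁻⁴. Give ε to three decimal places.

0.475

Effective temperature: T_e = [S(1−α)/(4σ)]^(1/4) = 82.41 K.
Inverting T_s⁴ = 2T_e⁴/(2−ε): (T_e/T_s)⁴ = 0.7623, so ε = 2(1 − 0.7623) = 0.4753.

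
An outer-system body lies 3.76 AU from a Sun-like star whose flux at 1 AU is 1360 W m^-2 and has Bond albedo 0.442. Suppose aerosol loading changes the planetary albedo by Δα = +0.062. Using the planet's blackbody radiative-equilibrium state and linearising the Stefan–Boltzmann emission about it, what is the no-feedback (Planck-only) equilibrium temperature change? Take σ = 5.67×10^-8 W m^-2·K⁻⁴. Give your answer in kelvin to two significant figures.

Flux at the orbit: S = 1360/(3.76)² = 96.20 W m^-2.
The baseline emission temperature is T_e = 124.0 K.
ΔF = −(S/4)Δα = −(96.20/4)×(+0.062) = -1.491 W m^-2.
Linearising σT⁴ gives d(σT⁴)/dT = 4σT_e³ = 0.4328 W m^-2 per K.
So ΔT₀ = -1.491/0.4328 = -3.45 K.

-3.4 K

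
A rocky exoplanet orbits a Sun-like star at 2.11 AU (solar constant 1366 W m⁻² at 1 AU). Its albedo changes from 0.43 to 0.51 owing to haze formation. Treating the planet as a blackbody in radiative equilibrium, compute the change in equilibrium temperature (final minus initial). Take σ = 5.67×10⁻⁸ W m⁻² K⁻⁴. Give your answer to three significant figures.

Flux at the orbit: S = 1366/(2.11)² = 306.8 W m⁻².
Before: T₁ = [306.8·0.57/(4σ)]^(1/4) = 166.6 K.
With α = 0.51, T₂ = 160.5 K.
Change: 160.5 − 166.6 = -6.183 K.

-6.18 K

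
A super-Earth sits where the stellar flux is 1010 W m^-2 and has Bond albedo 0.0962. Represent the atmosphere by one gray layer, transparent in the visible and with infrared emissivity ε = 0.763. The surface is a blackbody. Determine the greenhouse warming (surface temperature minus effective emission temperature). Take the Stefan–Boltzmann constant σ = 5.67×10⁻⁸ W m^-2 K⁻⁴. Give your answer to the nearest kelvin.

32 K

Effective emission temperature (TOA balance): σT_e⁴ = S(1−α)/4 = 228.2 W m^-2 → T_e = 251.9 K.
For a single slab of emissivity ε, T_s⁴ = 2T_e⁴/(2−ε); thus T_s = 251.9·(1.617)^(1/4) = 284.0 K.
Greenhouse warming: T_s − T_e = 32.15 K.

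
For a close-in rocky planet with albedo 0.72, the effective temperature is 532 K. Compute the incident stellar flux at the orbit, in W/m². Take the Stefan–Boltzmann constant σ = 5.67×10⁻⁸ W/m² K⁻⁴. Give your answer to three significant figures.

64900 W/m²

From S(1−α)/4 = σT⁴: S = 4σT⁴/(1−α).
The emitted flux is σT⁴ = 4542 W/m².
So S = 4×4542/(1−0.72) = 64880 W/m².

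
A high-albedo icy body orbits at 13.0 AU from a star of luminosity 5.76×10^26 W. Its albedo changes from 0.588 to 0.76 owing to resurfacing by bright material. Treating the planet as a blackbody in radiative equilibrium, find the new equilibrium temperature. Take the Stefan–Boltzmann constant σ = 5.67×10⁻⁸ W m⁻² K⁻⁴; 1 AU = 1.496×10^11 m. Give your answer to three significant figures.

59.8 K

Orbital distance: d = 13.0 AU = 1.945×10^12 m.
Flux at the orbit: S = L/(4πd²) = 5.76×10^26/(4π·(1.94×10^12)²) = 12.12 W m⁻².
New equilibrium: T₂ = [(1−0.76)·12.12/(4σ)]^(1/4) = 59.84 K.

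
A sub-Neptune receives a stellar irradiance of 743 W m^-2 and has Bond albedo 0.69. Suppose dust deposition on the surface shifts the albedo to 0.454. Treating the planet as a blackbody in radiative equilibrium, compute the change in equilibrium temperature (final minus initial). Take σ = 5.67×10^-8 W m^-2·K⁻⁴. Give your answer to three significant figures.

Initial: T₁ = [S(1−0.69)/(4σ)]^(1/4) = 178.5 K.
After:  T₂ = [743.0·0.546/(4σ)]^(1/4) = 205.7 K.
Change: 205.7 − 178.5 = 27.14 K.

27.1 K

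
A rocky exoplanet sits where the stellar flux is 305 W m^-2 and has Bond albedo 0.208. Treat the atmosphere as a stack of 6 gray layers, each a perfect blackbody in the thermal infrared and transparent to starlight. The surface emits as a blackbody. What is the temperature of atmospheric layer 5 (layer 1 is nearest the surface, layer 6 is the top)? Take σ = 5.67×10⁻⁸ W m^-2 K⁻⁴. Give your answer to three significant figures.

215 K

The effective emission temperature is T_e = [S(1−α)/(4σ)]^¼ = 180.7 K.
The net upward flux σT_e⁴ is constant between every pair of levels, so T_k⁴ = (N+1−k)T_e⁴.
T_5 = (2)^(1/4)·180.7 = 214.8 K.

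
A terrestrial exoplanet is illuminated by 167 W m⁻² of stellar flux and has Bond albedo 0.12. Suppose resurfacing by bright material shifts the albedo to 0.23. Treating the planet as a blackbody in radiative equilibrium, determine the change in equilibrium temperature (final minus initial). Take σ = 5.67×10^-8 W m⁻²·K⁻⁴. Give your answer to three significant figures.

-5.24 K

With α = 0.12, T₁ = 159.5 K.
With α = 0.23, T₂ = 154.3 K.
Change: 154.3 − 159.5 = -5.238 K.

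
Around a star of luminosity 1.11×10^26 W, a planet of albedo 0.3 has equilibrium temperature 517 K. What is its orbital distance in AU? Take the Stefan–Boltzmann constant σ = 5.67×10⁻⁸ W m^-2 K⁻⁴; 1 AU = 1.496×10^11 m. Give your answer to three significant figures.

The flux needed for this T is 4σT⁴/(1−0.3) = 23150 W m^-2.
S = L/(4πd²) → d = √(L/4πS) = √(1.11×10^26/(4π·23150)) = 1.953×10^10 m = 0.1306 AU.

0.131 AU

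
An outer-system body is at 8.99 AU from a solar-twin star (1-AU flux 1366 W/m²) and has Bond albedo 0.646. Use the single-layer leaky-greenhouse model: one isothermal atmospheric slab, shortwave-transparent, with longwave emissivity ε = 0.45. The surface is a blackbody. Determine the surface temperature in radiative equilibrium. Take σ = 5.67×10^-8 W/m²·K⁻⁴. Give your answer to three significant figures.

76.4 K

By the inverse-square law, S = 1366/8.99² = 16.90 W/m².
At the top of the atmosphere, σT_e⁴ = S(1−α)/4 = 1.496 W/m², giving T_e = 71.67 K.
The surface balance (absorbed SW + ε·downward IR = σT_s⁴) with T_a⁴ = T_s⁴/2 reduces to T_s = T_e·[2/(2−ε)]^¼ = 76.38 K.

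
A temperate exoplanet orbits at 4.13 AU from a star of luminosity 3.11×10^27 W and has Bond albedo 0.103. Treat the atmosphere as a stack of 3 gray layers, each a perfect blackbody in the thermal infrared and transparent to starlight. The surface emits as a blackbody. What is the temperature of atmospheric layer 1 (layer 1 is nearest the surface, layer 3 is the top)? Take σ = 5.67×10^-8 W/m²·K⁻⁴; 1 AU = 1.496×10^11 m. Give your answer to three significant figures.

d = 4.13 × 1.496×10^11 m = 6.178×10^11 m.
S = L/(4πd²) = 648.3 W/m².
The effective emission temperature is T_e = [S(1−α)/(4σ)]^¼ = 225.0 K.
The net upward flux σT_e⁴ is constant between every pair of levels, so T_k⁴ = (N+1−k)T_e⁴.
With k = 1: T_1 = (3+1−1)^¼·225.0 K = 296.2 K.

296 kelvin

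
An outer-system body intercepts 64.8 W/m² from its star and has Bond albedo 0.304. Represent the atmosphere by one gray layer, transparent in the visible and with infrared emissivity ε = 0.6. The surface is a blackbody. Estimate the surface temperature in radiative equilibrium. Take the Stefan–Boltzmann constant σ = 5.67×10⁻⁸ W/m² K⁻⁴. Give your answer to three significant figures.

130 K

At the top of the atmosphere, σT_e⁴ = S(1−α)/4 = 11.28 W/m², giving T_e = 118.8 K.
The surface balance (absorbed SW + ε·downward IR = σT_s⁴) with T_a⁴ = T_s⁴/2 reduces to T_s = T_e·[2/(2−ε)]^¼ = 129.8 K.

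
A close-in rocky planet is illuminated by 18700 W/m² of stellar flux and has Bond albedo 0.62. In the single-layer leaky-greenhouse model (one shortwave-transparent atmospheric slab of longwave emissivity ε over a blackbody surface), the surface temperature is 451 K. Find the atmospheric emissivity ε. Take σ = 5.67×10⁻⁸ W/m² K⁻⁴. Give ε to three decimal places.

0.485

TOA balance gives T_e = 420.7 K.
Inverting T_s⁴ = 2T_e⁴/(2−ε): (T_e/T_s)⁴ = 0.7573, so ε = 2(1 − 0.7573) = 0.4854.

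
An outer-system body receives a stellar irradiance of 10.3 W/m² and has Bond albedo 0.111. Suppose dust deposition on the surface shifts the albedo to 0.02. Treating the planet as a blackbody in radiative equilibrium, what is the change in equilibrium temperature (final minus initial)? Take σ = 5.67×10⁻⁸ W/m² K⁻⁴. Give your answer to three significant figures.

Initial: T₁ = [S(1−0.111)/(4σ)]^(1/4) = 79.71 K.
After:  T₂ = [10.30·0.98/(4σ)]^(1/4) = 81.68 K.
ΔT = T₂ − T₁ = 1.966 K.

1.97 K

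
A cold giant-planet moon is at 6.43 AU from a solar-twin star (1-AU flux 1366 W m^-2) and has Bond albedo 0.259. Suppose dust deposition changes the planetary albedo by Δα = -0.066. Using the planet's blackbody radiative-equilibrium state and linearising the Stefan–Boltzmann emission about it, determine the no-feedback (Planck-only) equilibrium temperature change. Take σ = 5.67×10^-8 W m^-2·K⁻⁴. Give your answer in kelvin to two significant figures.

Flux at the orbit: S = 1366/(6.43)² = 33.04 W m^-2.
Reference equilibrium: T_e = [S(1−α)/(4σ)]^(1/4) = 101.9 K.
The change in absorbed flux is Δ[S(1−α)/4] = −SΔα/4 = 0.5451 W m^-2.
Linearising σT⁴ gives d(σT⁴)/dT = 4σT_e³ = 0.2402 W m^-2 per K.
Hence the no-feedback warming is ΔF/(4σT_e³) = 2.27 K.

2.3 K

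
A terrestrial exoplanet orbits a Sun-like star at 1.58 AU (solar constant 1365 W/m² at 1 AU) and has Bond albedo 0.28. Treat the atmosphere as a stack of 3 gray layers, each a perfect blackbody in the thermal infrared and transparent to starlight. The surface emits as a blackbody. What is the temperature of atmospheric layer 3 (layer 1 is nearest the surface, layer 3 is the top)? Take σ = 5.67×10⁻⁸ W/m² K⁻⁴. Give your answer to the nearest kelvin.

204 kelvin

Irradiance scales as 1/d², so S = 1365 W/m² × (1/1.58)² = 546.8 W/m².
The effective emission temperature is T_e = [S(1−α)/(4σ)]^¼ = 204.1 K.
The net upward flux σT_e⁴ is constant between every pair of levels, so T_k⁴ = (N+1−k)T_e⁴.
T_3 = (1)^(1/4)·204.1 = 204.1 K.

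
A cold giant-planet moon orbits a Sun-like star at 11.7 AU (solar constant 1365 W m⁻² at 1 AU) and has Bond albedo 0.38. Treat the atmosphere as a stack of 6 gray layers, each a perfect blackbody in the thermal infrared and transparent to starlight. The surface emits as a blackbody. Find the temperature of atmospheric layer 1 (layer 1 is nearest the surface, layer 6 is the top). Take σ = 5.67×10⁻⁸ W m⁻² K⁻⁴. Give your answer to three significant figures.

Flux at the orbit: S = 1365/(11.7)² = 9.972 W m⁻².
OLR = S(1−α)/4 = 1.546 W m⁻²; the top layer radiates at T_e = 72.26 K.
The net upward flux σT_e⁴ is constant between every pair of levels, so T_k⁴ = (N+1−k)T_e⁴.
T_1 = (6)^(1/4)·72.26 = 113.1 K.

113 K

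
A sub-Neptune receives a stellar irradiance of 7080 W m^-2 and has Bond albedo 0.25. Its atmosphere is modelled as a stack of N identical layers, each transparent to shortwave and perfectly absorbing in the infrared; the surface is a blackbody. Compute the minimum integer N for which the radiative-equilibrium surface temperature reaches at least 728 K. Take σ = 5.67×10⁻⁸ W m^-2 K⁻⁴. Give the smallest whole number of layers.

The effective emission temperature is T_e = [S(1−α)/(4σ)]^¼ = 391.2 K.
T_s = (N+1)^(1/4)·T_e ≥ 728 K requires N+1 ≥ (T_s/T_e)⁴ = (728/391.2)⁴ = 11.997.
So N ≥ 10.997; the smallest integer is N = 11.

11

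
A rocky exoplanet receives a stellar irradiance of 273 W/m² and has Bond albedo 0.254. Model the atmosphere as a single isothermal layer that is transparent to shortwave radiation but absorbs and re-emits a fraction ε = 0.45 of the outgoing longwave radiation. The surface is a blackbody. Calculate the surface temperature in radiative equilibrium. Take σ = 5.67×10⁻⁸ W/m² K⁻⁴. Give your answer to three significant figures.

184 K

The planet radiates to space at T_e = [S(1−α)/(4σ)]^(1/4) = 173.1 K.
For a single slab of emissivity ε, T_s⁴ = 2T_e⁴/(2−ε); thus T_s = 173.1·(1.29)^(1/4) = 184.5 K.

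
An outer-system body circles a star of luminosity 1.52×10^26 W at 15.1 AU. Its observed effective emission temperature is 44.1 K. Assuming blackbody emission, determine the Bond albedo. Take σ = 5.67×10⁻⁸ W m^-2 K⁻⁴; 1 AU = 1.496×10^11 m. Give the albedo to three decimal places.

0.638

d = 15.1 × 1.496×10^11 m = 2.259×10^12 m.
Flux at the orbit: S = L/(4πd²) = 1.52×10^26/(4π·(2.26×10^12)²) = 2.370 W m^-2.
From σT⁴ = S(1−α)/4 we invert for α: 1−α = 4σT⁴/S.
σT⁴ = 0.2145 W m^-2, so 4σT⁴ = 0.8578 W m^-2.
Hence α = 1 − 0.8578/2.370 = 0.6381.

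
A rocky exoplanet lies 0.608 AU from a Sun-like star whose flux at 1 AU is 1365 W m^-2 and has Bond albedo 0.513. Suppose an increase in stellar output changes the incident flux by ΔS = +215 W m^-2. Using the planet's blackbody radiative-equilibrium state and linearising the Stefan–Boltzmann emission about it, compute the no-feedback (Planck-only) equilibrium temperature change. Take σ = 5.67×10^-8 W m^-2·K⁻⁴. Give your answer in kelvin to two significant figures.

4.3 K

Irradiance scales as 1/d², so S = 1365 W m^-2 × (1/0.608)² = 3693 W m^-2.
Unperturbed T_e = [3693·(1−0.513)/(4σ)]^¼ = 298.4 K.
ΔF = Δ[S(1−α)]/4 = (1−0.513)·+215/4 = 26.18 W m^-2.
Linearising σT⁴ gives d(σT⁴)/dT = 4σT_e³ = 6.026 W m^-2 per K.
So ΔT₀ = 26.18/6.026 = 4.34 K.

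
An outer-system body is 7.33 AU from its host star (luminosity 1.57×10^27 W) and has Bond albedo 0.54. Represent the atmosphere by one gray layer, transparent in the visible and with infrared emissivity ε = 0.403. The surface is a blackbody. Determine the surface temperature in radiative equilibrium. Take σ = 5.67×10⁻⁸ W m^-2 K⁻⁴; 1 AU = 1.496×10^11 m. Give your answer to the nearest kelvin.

Orbital distance: d = 7.33 AU = 1.097×10^12 m.
Spreading L over a sphere of radius d: S = 1.57×10^27/(4π·1.10×10^12²) = 103.9 W m^-2.
The planet radiates to space at T_e = [S(1−α)/(4σ)]^(1/4) = 120.5 K.
Surface balance with a leaky layer gives σT_s⁴ = σT_e⁴·2/(2−ε), so T_s = T_e·[2/(2−0.403)]^(1/4) = 127.5 K.

127 K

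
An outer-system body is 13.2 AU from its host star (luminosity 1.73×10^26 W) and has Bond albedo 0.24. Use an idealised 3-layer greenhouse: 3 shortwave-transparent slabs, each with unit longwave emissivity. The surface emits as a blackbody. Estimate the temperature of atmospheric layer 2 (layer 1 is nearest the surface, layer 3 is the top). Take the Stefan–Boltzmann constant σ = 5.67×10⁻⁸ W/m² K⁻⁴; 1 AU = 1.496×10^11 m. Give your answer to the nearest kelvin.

Orbital distance: d = 13.2 AU = 1.975×10^12 m.
S = L/(4πd²) = 3.530 W/m².
OLR = S(1−α)/4 = 0.6708 W/m²; the top layer radiates at T_e = 58.65 K.
In the N-layer model, layer k (counted from the surface) has T_k = (N+1−k)^(1/4)·T_e.
T_2 = (2)^(1/4)·58.65 = 69.74 K.

70 K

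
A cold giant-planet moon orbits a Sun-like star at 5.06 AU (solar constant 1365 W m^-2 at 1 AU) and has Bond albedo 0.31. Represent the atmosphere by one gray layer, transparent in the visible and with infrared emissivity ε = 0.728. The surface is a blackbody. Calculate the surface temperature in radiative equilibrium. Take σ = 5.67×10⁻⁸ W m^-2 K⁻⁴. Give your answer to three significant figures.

126 kelvin

Flux at the orbit: S = 1365/(5.06)² = 53.31 W m^-2.
The planet radiates to space at T_e = [S(1−α)/(4σ)]^(1/4) = 112.9 K.
Surface balance with a leaky layer gives σT_s⁴ = σT_e⁴·2/(2−ε), so T_s = T_e·[2/(2−0.728)]^(1/4) = 126.4 K.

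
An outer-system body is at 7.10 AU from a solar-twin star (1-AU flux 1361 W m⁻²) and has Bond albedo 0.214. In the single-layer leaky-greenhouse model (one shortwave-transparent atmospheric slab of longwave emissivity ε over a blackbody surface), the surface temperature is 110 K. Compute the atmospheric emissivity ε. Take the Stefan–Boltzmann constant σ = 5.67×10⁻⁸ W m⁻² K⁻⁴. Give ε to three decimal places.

0.722

By the inverse-square law, S = 1361/7.10² = 27.00 W m⁻².
TOA balance gives T_e = 98.35 K.
Since (2−ε)/2 = (T_e/T_s)⁴ = 0.6391, ε = 0.7219.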